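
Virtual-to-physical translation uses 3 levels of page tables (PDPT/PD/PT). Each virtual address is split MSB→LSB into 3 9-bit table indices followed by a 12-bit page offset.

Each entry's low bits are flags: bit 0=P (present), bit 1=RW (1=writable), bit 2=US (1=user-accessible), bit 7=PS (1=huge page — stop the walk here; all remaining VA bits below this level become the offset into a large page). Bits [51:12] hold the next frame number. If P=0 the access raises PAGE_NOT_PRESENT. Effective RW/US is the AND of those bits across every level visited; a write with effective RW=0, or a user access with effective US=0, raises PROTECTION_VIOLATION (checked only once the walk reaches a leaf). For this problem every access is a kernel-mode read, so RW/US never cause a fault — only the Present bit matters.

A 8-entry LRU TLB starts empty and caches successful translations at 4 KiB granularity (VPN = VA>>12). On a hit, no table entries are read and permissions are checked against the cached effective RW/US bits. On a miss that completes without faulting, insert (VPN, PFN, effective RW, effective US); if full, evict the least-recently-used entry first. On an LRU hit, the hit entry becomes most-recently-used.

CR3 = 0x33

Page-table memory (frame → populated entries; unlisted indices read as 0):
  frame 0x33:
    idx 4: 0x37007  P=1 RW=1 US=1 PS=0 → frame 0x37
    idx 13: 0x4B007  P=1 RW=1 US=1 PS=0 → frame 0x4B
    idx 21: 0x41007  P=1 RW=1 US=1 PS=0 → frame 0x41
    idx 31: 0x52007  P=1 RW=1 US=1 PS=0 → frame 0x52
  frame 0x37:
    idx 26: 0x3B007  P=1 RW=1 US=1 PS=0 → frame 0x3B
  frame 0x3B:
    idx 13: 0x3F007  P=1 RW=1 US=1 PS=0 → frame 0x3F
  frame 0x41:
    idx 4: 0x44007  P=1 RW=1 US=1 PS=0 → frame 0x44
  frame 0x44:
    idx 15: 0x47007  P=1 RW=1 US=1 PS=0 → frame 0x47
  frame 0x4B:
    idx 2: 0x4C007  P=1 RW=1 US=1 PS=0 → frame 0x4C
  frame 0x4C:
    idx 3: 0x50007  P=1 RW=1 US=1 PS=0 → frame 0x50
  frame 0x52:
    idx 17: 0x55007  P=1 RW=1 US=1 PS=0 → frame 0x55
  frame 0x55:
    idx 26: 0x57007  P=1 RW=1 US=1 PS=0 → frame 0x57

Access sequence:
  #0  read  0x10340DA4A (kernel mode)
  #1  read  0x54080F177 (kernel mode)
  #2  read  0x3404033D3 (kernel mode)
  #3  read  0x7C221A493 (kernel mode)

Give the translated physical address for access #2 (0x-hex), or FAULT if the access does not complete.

Walk each access:
#0 VA=0x10340DA4A (r,kernel):
  L0 @0x33[4] → 0x37007  P=1,RW=1,US=1,PS=0
  L1 @0x37[26] → 0x3B007  P=1,RW=1,US=1,PS=0
  L2 @0x3B[13] → 0x3F007  P=1,RW=1,US=1,PS=0
  → PA=0x3FA4A  (3 entries read)
#1 VA=0x54080F177 (r,kernel):
  L0 @0x33[21] → 0x41007  P=1,RW=1,US=1,PS=0
  L1 @0x41[4] → 0x44007  P=1,RW=1,US=1,PS=0
  L2 @0x44[15] → 0x47007  P=1,RW=1,US=1,PS=0
  → PA=0x47177  (3 entries read)
#2 VA=0x3404033D3 (r,kernel):
  L0 @0x33[13] → 0x4B007  P=1,RW=1,US=1,PS=0
  L1 @0x4B[2] → 0x4C007  P=1,RW=1,US=1,PS=0
  L2 @0x4C[3] → 0x50007  P=1,RW=1,US=1,PS=0
  → PA=0x503D3  (3 entries read)
#3 VA=0x7C221A493 (r,kernel):
  L0 @0x33[31] → 0x52007  P=1,RW=1,US=1,PS=0
  L1 @0x52[17] → 0x55007  P=1,RW=1,US=1,PS=0
  L2 @0x55[26] → 0x57007  P=1,RW=1,US=1,PS=0
  → PA=0x57493  (3 entries read)

Access #2 PA: 0x503D3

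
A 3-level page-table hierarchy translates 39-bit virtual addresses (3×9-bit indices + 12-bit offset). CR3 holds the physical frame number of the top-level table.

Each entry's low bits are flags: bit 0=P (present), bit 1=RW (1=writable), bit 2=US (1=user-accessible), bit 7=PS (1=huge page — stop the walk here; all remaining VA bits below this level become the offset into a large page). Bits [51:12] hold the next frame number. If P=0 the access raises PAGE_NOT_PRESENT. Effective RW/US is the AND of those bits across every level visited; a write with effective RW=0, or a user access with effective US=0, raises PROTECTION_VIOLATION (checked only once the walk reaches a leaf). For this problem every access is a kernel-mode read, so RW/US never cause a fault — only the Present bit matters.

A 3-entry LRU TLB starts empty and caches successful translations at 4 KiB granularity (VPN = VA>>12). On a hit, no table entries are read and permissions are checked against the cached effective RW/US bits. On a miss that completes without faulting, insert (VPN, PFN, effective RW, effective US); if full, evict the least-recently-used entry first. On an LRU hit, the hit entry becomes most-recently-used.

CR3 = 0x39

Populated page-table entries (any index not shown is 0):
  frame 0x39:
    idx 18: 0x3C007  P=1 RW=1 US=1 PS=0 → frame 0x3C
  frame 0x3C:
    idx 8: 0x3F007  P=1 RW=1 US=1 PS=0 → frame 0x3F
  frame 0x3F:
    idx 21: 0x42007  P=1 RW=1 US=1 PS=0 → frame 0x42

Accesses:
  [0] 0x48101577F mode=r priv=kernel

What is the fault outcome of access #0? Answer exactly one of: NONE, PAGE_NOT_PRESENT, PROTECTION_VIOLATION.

Walk each access:
#0 VA=0x48101577F (r,kernel):
  lvl0: tbl 0x39, slot 18 ⇒ 0x3C007 (P1/RW1/US1/PS0)
  lvl1: tbl 0x3C, slot 8 ⇒ 0x3F007 (P1/RW1/US1/PS0)
  lvl2: tbl 0x3F, slot 21 ⇒ 0x42007 (P1/RW1/US1/PS0)
  ⇒ phys 0x4277F  [3 reads]

Access #0 fault: NONE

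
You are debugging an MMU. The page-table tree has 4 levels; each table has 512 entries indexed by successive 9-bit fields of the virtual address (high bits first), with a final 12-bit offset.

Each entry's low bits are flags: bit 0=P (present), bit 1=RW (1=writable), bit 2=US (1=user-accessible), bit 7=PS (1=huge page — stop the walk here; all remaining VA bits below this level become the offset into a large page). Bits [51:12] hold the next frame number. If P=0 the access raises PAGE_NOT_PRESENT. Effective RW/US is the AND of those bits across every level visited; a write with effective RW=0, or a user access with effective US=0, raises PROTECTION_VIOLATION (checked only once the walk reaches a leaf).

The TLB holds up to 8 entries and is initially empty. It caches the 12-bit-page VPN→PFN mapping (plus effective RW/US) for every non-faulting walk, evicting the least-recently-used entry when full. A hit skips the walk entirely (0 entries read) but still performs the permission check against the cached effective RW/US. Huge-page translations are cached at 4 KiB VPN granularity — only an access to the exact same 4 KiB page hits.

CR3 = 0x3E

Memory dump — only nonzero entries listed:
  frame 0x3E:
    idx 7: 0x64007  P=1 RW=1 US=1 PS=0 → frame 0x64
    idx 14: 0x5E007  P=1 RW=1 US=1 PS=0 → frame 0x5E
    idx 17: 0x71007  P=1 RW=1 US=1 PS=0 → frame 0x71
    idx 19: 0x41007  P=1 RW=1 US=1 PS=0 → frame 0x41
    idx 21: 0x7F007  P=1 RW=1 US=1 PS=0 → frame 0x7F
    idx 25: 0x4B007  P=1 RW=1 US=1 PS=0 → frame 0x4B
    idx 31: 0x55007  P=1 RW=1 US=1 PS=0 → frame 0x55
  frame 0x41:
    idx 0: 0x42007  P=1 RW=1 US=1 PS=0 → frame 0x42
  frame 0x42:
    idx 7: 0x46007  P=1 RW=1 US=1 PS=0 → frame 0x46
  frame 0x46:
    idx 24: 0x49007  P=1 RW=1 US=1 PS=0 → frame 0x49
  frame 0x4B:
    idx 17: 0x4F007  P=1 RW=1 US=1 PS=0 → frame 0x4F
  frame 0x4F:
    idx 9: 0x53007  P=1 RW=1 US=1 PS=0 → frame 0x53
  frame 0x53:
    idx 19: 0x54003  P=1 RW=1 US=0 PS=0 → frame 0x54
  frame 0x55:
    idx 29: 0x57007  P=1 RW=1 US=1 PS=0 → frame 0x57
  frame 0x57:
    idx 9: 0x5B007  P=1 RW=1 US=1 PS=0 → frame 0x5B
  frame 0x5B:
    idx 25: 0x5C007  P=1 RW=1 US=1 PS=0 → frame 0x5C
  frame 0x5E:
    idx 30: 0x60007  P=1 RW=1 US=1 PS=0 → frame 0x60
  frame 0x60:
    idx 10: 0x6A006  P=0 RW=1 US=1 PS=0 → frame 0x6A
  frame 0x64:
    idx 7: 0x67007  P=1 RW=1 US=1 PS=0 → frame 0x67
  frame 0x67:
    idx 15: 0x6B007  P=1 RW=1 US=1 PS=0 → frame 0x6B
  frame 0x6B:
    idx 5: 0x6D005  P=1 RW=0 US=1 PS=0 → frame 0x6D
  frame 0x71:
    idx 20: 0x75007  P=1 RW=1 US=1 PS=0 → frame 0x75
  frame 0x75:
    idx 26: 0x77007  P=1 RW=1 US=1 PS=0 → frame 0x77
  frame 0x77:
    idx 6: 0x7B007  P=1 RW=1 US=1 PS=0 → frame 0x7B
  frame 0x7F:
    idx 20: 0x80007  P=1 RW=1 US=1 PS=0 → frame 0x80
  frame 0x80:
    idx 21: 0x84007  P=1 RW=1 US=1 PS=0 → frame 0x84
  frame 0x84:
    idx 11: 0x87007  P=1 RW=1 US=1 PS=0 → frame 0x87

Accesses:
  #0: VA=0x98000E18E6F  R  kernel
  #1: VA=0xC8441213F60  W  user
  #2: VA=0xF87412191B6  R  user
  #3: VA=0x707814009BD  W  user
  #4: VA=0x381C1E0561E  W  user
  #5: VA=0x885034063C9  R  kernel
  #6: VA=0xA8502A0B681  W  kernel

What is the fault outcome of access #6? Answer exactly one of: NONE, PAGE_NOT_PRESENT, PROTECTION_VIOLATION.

Walk each access:
#0 VA=0x98000E18E6F (r,kernel):
  L0 @0x3E[19] → 0x41007  P=1,RW=1,US=1,PS=0
  L1 @0x41[0] → 0x42007  P=1,RW=1,US=1,PS=0
  L2 @0x42[7] → 0x46007  P=1,RW=1,US=1,PS=0
  L3 @0x46[24] → 0x49007  P=1,RW=1,US=1,PS=0
  → PA=0x49E6F  (4 entries read)
#1 VA=0xC8441213F60 (w,user):
  L0 @0x3E[25] → 0x4B007  P=1,RW=1,US=1,PS=0
  L1 @0x4B[17] → 0x4F007  P=1,RW=1,US=1,PS=0
  L2 @0x4F[9] → 0x53007  P=1,RW=1,US=1,PS=0
  L3 @0x53[19] → 0x54003  P=1,RW=1,US=0,PS=0
  ⇒ fault: PROTECTION_VIOLATION  — 4 lookups
#2 VA=0xF87412191B6 (r,user):
  L0 @0x3E[31] → 0x55007  P=1,RW=1,US=1,PS=0
  L1 @0x55[29] → 0x57007  P=1,RW=1,US=1,PS=0
  L2 @0x57[9] → 0x5B007  P=1,RW=1,US=1,PS=0
  L3 @0x5B[25] → 0x5C007  P=1,RW=1,US=1,PS=0
  → PA=0x5C1B6  (4 entries read)
#3 VA=0x707814009BD (w,user):
  L0 @0x3E[14] → 0x5E007  P=1,RW=1,US=1,PS=0
  L1 @0x5E[30] → 0x60007  P=1,RW=1,US=1,PS=0
  L2 @0x60[10] → 0x6A006  P=0,RW=1,US=1,PS=0
  ⇒ fault: PAGE_NOT_PRESENT  — 3 lookups
#4 VA=0x381C1E0561E (w,user):
  L0 @0x3E[7] → 0x64007  P=1,RW=1,US=1,PS=0
  L1 @0x64[7] → 0x67007  P=1,RW=1,US=1,PS=0
  L2 @0x67[15] → 0x6B007  P=1,RW=1,US=1,PS=0
  L3 @0x6B[5] → 0x6D005  P=1,RW=0,US=1,PS=0
  ⇒ fault: PROTECTION_VIOLATION  — 4 lookups
#5 VA=0x885034063C9 (r,kernel):
  L0 @0x3E[17] → 0x71007  P=1,RW=1,US=1,PS=0
  L1 @0x71[20] → 0x75007  P=1,RW=1,US=1,PS=0
  L2 @0x75[26] → 0x77007  P=1,RW=1,US=1,PS=0
  L3 @0x77[6] → 0x7B007  P=1,RW=1,US=1,PS=0
  → PA=0x7B3C9  (4 entries read)
#6 VA=0xA8502A0B681 (w,kernel):
  L0 @0x3E[21] → 0x7F007  P=1,RW=1,US=1,PS=0
  L1 @0x7F[20] → 0x80007  P=1,RW=1,US=1,PS=0
  L2 @0x80[21] → 0x84007  P=1,RW=1,US=1,PS=0
  L3 @0x84[11] → 0x87007  P=1,RW=1,US=1,PS=0
  → PA=0x87681  (4 entries read)

Access #6 fault: NONE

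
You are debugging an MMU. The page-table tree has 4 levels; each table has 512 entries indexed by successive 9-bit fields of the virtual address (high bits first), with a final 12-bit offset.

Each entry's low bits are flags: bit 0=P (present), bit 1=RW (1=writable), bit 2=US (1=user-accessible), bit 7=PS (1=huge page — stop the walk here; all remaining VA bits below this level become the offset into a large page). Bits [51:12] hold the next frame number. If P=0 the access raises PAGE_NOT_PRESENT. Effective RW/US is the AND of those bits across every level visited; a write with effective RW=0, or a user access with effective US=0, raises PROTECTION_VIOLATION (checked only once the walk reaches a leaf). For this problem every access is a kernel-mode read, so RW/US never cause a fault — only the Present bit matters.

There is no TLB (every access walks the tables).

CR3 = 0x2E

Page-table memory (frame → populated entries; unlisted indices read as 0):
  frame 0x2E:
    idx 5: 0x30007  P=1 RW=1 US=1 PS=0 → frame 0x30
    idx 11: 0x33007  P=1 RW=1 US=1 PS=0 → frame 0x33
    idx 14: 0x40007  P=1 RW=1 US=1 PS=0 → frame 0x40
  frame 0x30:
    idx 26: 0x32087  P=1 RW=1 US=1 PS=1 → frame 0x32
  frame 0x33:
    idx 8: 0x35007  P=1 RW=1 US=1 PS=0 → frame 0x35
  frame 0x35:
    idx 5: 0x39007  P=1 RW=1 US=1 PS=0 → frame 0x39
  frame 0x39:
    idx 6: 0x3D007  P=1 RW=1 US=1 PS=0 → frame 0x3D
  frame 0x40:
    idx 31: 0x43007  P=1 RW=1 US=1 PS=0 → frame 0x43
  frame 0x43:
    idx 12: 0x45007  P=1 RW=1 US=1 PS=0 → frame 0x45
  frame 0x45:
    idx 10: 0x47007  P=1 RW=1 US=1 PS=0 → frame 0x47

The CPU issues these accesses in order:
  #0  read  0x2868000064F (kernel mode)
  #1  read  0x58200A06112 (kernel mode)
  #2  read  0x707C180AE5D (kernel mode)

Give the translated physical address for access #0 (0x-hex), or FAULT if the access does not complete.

Walk each access:
#0 VA=0x2868000064F (r,kernel):
  lvl0: tbl 0x2E, slot 5 ⇒ 0x30007 (P1/RW1/US1/PS0)
  lvl1: tbl 0x30, slot 26 ⇒ 0x32087 (P1/RW1/US1/PS1)
  → PA=0x3264F (huge @L1)  (2 entries read)
#1 VA=0x58200A06112 (r,kernel):
  lvl0: tbl 0x2E, slot 11 ⇒ 0x33007 (P1/RW1/US1/PS0)
  lvl1: tbl 0x33, slot 8 ⇒ 0x35007 (P1/RW1/US1/PS0)
  lvl2: tbl 0x35, slot 5 ⇒ 0x39007 (P1/RW1/US1/PS0)
  lvl3: tbl 0x39, slot 6 ⇒ 0x3D007 (P1/RW1/US1/PS0)
  → PA=0x3D112  (4 entries read)
#2 VA=0x707C180AE5D (r,kernel):
  lvl0: tbl 0x2E, slot 14 ⇒ 0x40007 (P1/RW1/US1/PS0)
  lvl1: tbl 0x40, slot 31 ⇒ 0x43007 (P1/RW1/US1/PS0)
  lvl2: tbl 0x43, slot 12 ⇒ 0x45007 (P1/RW1/US1/PS0)
  lvl3: tbl 0x45, slot 10 ⇒ 0x47007 (P1/RW1/US1/PS0)
  → PA=0x47E5D  (4 entries read)

Access #0 PA: 0x3264F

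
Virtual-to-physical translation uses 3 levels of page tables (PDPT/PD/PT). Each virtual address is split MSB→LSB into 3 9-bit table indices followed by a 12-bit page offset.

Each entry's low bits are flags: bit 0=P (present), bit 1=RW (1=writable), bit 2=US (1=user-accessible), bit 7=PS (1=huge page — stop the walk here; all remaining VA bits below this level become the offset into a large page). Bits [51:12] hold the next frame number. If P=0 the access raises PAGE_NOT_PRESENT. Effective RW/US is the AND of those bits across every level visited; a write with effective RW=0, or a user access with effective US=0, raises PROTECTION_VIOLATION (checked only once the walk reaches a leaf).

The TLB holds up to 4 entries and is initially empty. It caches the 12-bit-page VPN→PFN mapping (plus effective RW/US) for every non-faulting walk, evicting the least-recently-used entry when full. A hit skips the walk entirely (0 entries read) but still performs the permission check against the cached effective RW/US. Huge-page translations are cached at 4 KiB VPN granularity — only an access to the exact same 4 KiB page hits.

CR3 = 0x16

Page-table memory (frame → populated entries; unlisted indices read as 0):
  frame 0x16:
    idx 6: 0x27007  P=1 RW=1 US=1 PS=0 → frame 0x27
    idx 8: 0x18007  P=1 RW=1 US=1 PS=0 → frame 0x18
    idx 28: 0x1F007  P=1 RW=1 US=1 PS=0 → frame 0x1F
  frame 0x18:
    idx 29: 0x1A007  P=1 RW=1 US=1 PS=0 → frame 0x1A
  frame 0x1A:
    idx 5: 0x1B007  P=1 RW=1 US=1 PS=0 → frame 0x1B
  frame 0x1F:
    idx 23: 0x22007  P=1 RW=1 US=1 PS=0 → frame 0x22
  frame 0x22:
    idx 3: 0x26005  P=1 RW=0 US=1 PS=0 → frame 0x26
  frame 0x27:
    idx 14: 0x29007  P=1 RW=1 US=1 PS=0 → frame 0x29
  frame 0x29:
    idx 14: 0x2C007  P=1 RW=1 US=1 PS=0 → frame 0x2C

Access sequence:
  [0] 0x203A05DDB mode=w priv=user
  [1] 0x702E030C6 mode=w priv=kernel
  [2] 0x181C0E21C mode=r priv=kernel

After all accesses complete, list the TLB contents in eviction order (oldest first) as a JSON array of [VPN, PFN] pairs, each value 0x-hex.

Per-access translation:
#0 VA=0x203A05DDB (w,user):
  L0 @0x16[8] → 0x18007  P=1,RW=1,US=1,PS=0
  L1 @0x18[29] → 0x1A007  P=1,RW=1,US=1,PS=0
  L2 @0x1A[5] → 0x1B007  P=1,RW=1,US=1,PS=0
  → PA=0x1BDDB  (3 entries read)
#1 VA=0x702E030C6 (w,kernel):
  L0 @0x16[28] → 0x1F007  P=1,RW=1,US=1,PS=0
  L1 @0x1F[23] → 0x22007  P=1,RW=1,US=1,PS=0
  L2 @0x22[3] → 0x26005  P=1,RW=0,US=1,PS=0
  ✗ PROTECTION_VIOLATION  [3 reads]
#2 VA=0x181C0E21C (r,kernel):
  L0 @0x16[6] → 0x27007  P=1,RW=1,US=1,PS=0
  L1 @0x27[14] → 0x29007  P=1,RW=1,US=1,PS=0
  L2 @0x29[14] → 0x2C007  P=1,RW=1,US=1,PS=0
  → PA=0x2C21C  (3 entries read)

TLB: [["0x203A05", "0x1B"], ["0x181C0E", "0x2C"]]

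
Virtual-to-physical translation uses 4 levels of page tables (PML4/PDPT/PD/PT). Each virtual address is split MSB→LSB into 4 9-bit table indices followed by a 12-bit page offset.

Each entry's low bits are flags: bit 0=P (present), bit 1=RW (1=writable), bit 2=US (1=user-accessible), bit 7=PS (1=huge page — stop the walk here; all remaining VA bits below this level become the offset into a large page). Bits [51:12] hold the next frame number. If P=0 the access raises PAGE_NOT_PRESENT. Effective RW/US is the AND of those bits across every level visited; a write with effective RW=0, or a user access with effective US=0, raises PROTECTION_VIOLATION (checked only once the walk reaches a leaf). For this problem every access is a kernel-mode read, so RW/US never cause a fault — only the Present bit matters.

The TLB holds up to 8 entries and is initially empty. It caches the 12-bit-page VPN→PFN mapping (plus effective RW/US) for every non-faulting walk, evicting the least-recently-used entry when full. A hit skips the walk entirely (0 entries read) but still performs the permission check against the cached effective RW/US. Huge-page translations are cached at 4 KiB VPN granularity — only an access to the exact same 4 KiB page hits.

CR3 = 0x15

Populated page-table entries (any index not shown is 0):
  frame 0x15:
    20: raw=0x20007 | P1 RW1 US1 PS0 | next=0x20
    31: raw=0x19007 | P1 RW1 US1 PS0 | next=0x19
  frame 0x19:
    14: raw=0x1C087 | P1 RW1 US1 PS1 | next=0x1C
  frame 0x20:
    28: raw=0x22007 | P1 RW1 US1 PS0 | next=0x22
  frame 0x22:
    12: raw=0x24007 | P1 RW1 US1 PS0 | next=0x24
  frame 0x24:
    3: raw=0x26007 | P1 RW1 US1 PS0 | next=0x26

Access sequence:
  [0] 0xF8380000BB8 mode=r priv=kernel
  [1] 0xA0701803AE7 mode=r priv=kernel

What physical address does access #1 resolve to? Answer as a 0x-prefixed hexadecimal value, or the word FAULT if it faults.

Trace:
#0 VA=0xF8380000BB8 (r,kernel):
  L0 @0x15[31] → 0x19007  P=1,RW=1,US=1,PS=0
  L1 @0x19[14] → 0x1C087  P=1,RW=1,US=1,PS=1
  ⇒ phys 0x1CBB8 (huge @L1)  [2 reads]
#1 VA=0xA0701803AE7 (r,kernel):
  L0 @0x15[20] → 0x20007  P=1,RW=1,US=1,PS=0
  L1 @0x20[28] → 0x22007  P=1,RW=1,US=1,PS=0
  L2 @0x22[12] → 0x24007  P=1,RW=1,US=1,PS=0
  L3 @0x24[3] → 0x26007  P=1,RW=1,US=1,PS=0
  ⇒ phys 0x26AE7  [4 reads]

Access #1 PA: 0x26AE7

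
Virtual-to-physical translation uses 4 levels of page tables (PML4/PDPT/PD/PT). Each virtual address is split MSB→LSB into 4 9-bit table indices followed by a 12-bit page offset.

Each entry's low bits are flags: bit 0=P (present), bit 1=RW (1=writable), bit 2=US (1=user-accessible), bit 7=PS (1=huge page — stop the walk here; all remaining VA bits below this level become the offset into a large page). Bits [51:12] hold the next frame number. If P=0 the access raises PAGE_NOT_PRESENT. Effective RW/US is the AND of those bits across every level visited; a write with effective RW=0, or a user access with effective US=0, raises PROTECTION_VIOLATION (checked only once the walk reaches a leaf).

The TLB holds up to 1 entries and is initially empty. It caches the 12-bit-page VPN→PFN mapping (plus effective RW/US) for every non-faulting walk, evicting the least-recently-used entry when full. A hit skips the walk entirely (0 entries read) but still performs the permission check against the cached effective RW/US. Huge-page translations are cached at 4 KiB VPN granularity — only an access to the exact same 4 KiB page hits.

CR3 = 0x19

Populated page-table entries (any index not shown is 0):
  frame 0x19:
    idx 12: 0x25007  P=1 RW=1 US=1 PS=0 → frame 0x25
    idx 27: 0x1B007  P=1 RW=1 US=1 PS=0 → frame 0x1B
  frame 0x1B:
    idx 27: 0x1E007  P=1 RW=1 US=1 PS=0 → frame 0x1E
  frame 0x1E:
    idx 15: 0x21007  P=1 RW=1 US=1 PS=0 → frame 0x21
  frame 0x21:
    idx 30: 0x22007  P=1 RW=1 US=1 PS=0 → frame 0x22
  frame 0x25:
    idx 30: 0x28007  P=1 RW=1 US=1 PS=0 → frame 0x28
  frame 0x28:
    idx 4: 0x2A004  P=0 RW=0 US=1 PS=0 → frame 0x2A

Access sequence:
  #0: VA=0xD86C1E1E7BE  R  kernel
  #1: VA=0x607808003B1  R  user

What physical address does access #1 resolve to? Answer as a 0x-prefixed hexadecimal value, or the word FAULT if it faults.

Walk each access:
#0 VA=0xD86C1E1E7BE (r,kernel):
  [0] read 0x19 idx=27: raw=0x1B007 flags P=1 W=1 U=1 S=0
  [1] read 0x1B idx=27: raw=0x1E007 flags P=1 W=1 U=1 S=0
  [2] read 0x1E idx=15: raw=0x21007 flags P=1 W=1 U=1 S=0
  [3] read 0x21 idx=30: raw=0x22007 flags P=1 W=1 U=1 S=0
  ⇒ phys 0x227BE  [4 reads]
#1 VA=0x607808003B1 (r,user):
  [0] read 0x19 idx=12: raw=0x25007 flags P=1 W=1 U=1 S=0
  [1] read 0x25 idx=30: raw=0x28007 flags P=1 W=1 U=1 S=0
  [2] read 0x28 idx=4: raw=0x2A004 flags P=0 W=0 U=1 S=0
  ⇒ fault: PAGE_NOT_PRESENT  — 3 lookups

Access #1 PA: FAULT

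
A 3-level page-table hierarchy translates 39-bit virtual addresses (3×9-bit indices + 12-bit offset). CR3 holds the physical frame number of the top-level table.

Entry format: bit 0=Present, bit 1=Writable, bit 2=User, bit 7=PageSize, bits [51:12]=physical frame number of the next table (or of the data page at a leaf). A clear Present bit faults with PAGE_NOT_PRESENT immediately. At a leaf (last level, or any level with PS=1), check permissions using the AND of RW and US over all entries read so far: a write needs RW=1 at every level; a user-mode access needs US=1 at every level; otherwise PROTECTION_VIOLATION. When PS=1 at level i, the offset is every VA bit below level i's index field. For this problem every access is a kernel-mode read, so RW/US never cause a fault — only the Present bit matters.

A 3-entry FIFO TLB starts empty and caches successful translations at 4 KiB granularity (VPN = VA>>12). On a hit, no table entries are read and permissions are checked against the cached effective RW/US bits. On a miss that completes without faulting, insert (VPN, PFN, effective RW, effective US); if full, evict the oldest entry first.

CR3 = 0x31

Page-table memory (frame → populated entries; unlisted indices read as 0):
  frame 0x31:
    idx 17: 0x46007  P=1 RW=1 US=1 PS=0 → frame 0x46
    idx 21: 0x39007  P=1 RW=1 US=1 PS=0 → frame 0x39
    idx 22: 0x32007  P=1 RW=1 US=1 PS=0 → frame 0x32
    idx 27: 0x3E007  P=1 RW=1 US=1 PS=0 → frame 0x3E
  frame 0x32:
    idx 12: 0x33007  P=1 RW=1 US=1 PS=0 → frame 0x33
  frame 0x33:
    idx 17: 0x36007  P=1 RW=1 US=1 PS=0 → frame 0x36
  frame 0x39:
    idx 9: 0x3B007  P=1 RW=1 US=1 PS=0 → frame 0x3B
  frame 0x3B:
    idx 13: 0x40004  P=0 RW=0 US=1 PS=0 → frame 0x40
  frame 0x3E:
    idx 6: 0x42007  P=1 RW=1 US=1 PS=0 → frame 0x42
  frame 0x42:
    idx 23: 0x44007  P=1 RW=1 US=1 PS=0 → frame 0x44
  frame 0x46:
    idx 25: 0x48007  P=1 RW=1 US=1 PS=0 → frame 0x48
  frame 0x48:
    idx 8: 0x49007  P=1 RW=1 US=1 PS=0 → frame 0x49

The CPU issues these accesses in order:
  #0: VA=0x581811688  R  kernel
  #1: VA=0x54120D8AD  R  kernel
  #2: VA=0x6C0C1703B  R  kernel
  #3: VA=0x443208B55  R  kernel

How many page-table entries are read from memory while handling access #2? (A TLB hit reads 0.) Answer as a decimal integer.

Trace:
#0 VA=0x581811688 (r,kernel):
  L0: frame=0x31 idx=22 entry=0x32007 [P=1 RW=1 US=1 PS=0]
  L1: frame=0x32 idx=12 entry=0x33007 [P=1 RW=1 US=1 PS=0]
  L2: frame=0x33 idx=17 entry=0x36007 [P=1 RW=1 US=1 PS=0]
  ⇒ phys 0x36688  [3 reads]
#1 VA=0x54120D8AD (r,kernel):
  L0: frame=0x31 idx=21 entry=0x39007 [P=1 RW=1 US=1 PS=0]
  L1: frame=0x39 idx=9 entry=0x3B007 [P=1 RW=1 US=1 PS=0]
  L2: frame=0x3B idx=13 entry=0x40004 [P=0 RW=0 US=1 PS=0]
  ✗ PAGE_NOT_PRESENT  [3 reads]
#2 VA=0x6C0C1703B (r,kernel):
  L0: frame=0x31 idx=27 entry=0x3E007 [P=1 RW=1 US=1 PS=0]
  L1: frame=0x3E idx=6 entry=0x42007 [P=1 RW=1 US=1 PS=0]
  L2: frame=0x42 idx=23 entry=0x44007 [P=1 RW=1 US=1 PS=0]
  ⇒ phys 0x4403B  [3 reads]
#3 VA=0x443208B55 (r,kernel):
  L0: frame=0x31 idx=17 entry=0x46007 [P=1 RW=1 US=1 PS=0]
  L1: frame=0x46 idx=25 entry=0x48007 [P=1 RW=1 US=1 PS=0]
  L2: frame=0x48 idx=8 entry=0x49007 [P=1 RW=1 US=1 PS=0]
  ⇒ phys 0x49B55  [3 reads]

Entries read for #2: 3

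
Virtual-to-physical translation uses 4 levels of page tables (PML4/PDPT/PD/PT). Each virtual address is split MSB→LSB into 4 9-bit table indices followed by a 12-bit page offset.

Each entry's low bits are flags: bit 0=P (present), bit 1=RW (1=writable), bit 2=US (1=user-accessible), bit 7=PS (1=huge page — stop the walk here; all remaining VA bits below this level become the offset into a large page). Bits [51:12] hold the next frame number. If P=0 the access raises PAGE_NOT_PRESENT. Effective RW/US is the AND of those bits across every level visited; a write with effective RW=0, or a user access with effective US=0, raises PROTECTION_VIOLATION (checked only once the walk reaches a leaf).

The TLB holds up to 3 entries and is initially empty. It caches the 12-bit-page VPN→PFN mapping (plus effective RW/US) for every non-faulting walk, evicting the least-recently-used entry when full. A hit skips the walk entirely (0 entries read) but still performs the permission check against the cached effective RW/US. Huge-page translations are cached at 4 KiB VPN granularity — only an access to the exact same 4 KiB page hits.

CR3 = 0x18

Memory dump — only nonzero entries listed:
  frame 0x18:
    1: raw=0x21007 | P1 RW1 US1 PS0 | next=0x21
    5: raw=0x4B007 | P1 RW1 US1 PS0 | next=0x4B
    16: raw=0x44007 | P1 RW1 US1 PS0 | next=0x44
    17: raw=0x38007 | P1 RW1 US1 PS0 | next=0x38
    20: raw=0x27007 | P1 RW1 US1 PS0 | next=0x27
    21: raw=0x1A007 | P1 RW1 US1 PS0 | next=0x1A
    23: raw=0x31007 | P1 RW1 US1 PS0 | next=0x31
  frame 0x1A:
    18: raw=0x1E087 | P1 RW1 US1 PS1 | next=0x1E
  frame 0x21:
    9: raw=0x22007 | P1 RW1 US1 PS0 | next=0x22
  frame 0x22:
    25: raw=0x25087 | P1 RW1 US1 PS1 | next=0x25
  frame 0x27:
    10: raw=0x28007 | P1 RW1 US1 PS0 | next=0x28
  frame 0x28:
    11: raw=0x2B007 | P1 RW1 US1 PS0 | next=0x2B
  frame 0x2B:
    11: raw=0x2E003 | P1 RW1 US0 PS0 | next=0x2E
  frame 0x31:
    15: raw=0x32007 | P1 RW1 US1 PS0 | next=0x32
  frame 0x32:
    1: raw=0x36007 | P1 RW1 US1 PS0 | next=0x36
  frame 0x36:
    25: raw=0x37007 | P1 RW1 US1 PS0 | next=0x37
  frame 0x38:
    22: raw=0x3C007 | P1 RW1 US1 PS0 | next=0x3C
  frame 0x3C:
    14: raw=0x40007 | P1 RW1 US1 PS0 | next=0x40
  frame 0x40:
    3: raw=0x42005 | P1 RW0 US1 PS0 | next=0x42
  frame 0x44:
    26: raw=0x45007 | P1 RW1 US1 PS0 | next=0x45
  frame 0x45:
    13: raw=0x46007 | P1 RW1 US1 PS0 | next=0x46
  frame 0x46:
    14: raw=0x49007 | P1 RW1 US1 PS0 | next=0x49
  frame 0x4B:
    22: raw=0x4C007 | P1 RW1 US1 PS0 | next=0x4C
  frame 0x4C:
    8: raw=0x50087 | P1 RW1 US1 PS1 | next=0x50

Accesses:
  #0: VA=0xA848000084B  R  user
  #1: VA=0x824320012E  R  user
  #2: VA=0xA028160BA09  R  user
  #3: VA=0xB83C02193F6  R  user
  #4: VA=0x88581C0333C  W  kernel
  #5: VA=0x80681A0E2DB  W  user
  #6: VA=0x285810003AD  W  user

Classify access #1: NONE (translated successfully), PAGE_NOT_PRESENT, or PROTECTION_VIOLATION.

Per-access translation:
#0 VA=0xA848000084B (r,user):
  L0 @0x18[21] → 0x1A007  P=1,RW=1,US=1,PS=0
  L1 @0x1A[18] → 0x1E087  P=1,RW=1,US=1,PS=1
  ⇒ phys 0x1E84B (huge @L1)  [2 reads]
#1 VA=0x824320012E (r,user):
  L0 @0x18[1] → 0x21007  P=1,RW=1,US=1,PS=0
  L1 @0x21[9] → 0x22007  P=1,RW=1,US=1,PS=0
  L2 @0x22[25] → 0x25087  P=1,RW=1,US=1,PS=1
  ⇒ phys 0x2512E (huge @L2)  [3 reads]
#2 VA=0xA028160BA09 (r,user):
  L0 @0x18[20] → 0x27007  P=1,RW=1,US=1,PS=0
  L1 @0x27[10] → 0x28007  P=1,RW=1,US=1,PS=0
  L2 @0x28[11] → 0x2B007  P=1,RW=1,US=1,PS=0
  L3 @0x2B[11] → 0x2E003  P=1,RW=1,US=0,PS=0
  ⇒ fault: PROTECTION_VIOLATION  — 4 lookups
#3 VA=0xB83C02193F6 (r,user):
  L0 @0x18[23] → 0x31007  P=1,RW=1,US=1,PS=0
  L1 @0x31[15] → 0x32007  P=1,RW=1,US=1,PS=0
  L2 @0x32[1] → 0x36007  P=1,RW=1,US=1,PS=0
  L3 @0x36[25] → 0x37007  P=1,RW=1,US=1,PS=0
  ⇒ phys 0x373F6  [4 reads]
#4 VA=0x88581C0333C (w,kernel):
  L0 @0x18[17] → 0x38007  P=1,RW=1,US=1,PS=0
  L1 @0x38[22] → 0x3C007  P=1,RW=1,US=1,PS=0
  L2 @0x3C[14] → 0x40007  P=1,RW=1,US=1,PS=0
  L3 @0x40[3] → 0x42005  P=1,RW=0,US=1,PS=0
  ⇒ fault: PROTECTION_VIOLATION  — 4 lookups
#5 VA=0x80681A0E2DB (w,user):
  L0 @0x18[16] → 0x44007  P=1,RW=1,US=1,PS=0
  L1 @0x44[26] → 0x45007  P=1,RW=1,US=1,PS=0
  L2 @0x45[13] → 0x46007  P=1,RW=1,US=1,PS=0
  L3 @0x46[14] → 0x49007  P=1,RW=1,US=1,PS=0
  ⇒ phys 0x492DB  [4 reads]
#6 VA=0x285810003AD (w,user):
  L0 @0x18[5] → 0x4B007  P=1,RW=1,US=1,PS=0
  L1 @0x4B[22] → 0x4C007  P=1,RW=1,US=1,PS=0
  L2 @0x4C[8] → 0x50087  P=1,RW=1,US=1,PS=1
  ⇒ phys 0x503AD (huge @L2)  [3 reads]

Access #1 fault: NONE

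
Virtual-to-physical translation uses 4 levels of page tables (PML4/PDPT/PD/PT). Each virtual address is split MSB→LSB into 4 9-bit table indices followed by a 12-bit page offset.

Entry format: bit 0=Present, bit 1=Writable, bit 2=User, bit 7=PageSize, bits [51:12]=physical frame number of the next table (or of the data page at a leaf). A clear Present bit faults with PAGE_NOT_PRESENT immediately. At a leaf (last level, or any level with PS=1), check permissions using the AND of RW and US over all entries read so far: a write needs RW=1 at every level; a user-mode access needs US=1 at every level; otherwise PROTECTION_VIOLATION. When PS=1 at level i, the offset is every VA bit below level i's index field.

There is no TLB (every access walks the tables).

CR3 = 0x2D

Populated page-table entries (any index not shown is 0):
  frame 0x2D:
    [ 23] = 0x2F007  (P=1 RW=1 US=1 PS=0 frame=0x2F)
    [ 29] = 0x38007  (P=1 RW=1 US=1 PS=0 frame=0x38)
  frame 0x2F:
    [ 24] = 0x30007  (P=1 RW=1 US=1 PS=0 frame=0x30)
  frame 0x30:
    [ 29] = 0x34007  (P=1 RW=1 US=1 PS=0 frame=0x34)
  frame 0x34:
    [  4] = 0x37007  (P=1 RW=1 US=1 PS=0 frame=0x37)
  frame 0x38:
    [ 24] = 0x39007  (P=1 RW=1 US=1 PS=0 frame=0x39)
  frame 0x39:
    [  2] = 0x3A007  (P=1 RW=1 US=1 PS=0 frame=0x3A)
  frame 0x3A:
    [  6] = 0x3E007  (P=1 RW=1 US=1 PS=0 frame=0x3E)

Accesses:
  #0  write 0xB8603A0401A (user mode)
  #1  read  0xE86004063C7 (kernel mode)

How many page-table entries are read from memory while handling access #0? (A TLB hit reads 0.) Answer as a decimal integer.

Walk each access:
#0 VA=0xB8603A0401A (w,user):
  lvl0: tbl 0x2D, slot 23 ⇒ 0x2F007 (P1/RW1/US1/PS0)
  lvl1: tbl 0x2F, slot 24 ⇒ 0x30007 (P1/RW1/US1/PS0)
  lvl2: tbl 0x30, slot 29 ⇒ 0x34007 (P1/RW1/US1/PS0)
  lvl3: tbl 0x34, slot 4 ⇒ 0x37007 (P1/RW1/US1/PS0)
  ✓ 0x3701A  — 4 lookups
#1 VA=0xE86004063C7 (r,kernel):
  lvl0: tbl 0x2D, slot 29 ⇒ 0x38007 (P1/RW1/US1/PS0)
  lvl1: tbl 0x38, slot 24 ⇒ 0x39007 (P1/RW1/US1/PS0)
  lvl2: tbl 0x39, slot 2 ⇒ 0x3A007 (P1/RW1/US1/PS0)
  lvl3: tbl 0x3A, slot 6 ⇒ 0x3E007 (P1/RW1/US1/PS0)
  ✓ 0x3E3C7  — 4 lookups

Entries read for #0: 4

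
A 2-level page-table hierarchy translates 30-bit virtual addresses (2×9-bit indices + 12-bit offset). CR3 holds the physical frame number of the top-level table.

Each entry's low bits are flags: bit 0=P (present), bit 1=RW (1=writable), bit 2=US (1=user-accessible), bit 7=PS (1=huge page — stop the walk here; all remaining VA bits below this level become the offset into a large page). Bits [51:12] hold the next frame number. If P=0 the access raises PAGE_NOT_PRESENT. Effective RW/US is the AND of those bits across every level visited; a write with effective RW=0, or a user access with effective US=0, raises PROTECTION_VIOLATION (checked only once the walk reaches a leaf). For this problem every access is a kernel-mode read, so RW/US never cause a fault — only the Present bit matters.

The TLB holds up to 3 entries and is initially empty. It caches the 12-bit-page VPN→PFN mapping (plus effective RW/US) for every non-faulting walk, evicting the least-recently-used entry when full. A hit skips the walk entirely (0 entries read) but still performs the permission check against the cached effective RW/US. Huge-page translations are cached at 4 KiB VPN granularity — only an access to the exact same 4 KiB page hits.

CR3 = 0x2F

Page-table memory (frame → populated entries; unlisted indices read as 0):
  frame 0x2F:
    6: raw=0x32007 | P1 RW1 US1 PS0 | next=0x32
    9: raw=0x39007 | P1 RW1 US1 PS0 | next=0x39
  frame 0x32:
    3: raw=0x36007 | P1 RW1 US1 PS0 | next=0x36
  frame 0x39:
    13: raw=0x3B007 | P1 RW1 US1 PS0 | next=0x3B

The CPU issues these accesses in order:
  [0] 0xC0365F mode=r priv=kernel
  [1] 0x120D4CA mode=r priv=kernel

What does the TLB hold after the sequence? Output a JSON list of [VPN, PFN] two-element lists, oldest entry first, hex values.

Per-access translation:
#0 VA=0xC0365F (r,kernel):
  L0: frame=0x2F idx=6 entry=0x32007 [P=1 RW=1 US=1 PS=0]
  L1: frame=0x32 idx=3 entry=0x36007 [P=1 RW=1 US=1 PS=0]
  ⇒ phys 0x3665F  [2 reads]
#1 VA=0x120D4CA (r,kernel):
  L0: frame=0x2F idx=9 entry=0x39007 [P=1 RW=1 US=1 PS=0]
  L1: frame=0x39 idx=13 entry=0x3B007 [P=1 RW=1 US=1 PS=0]
  ⇒ phys 0x3B4CA  [2 reads]

TLB: [["0xC03", "0x36"], ["0x120D", "0x3B"]]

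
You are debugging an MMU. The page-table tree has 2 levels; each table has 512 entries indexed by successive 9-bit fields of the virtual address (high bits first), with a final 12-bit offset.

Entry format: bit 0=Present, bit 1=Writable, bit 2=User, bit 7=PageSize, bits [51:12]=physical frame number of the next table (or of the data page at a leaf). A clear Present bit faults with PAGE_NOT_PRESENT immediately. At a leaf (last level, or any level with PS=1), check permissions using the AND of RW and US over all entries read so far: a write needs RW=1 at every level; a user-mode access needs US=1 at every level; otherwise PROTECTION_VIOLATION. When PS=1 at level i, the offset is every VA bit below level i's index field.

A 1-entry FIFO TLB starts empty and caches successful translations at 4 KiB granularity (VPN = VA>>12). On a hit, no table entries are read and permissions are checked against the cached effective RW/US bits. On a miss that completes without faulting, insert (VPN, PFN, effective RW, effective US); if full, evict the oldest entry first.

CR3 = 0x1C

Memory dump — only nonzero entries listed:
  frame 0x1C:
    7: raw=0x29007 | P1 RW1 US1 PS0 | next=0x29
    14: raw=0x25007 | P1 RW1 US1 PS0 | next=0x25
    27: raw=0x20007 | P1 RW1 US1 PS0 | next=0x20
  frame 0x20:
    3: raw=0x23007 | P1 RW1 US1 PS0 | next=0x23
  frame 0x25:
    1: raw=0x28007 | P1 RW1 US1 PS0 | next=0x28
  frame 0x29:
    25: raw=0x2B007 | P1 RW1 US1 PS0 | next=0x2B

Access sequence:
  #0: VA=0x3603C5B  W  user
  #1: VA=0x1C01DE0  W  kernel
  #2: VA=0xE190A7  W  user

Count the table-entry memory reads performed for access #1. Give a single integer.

Per-access translation:
#0 VA=0x3603C5B (w,user):
  lvl0: tbl 0x1C, slot 27 ⇒ 0x20007 (P1/RW1/US1/PS0)
  lvl1: tbl 0x20, slot 3 ⇒ 0x23007 (P1/RW1/US1/PS0)
  → PA=0x23C5B  (2 entries read)
#1 VA=0x1C01DE0 (w,kernel):
  lvl0: tbl 0x1C, slot 14 ⇒ 0x25007 (P1/RW1/US1/PS0)
  lvl1: tbl 0x25, slot 1 ⇒ 0x28007 (P1/RW1/US1/PS0)
  → PA=0x28DE0  (2 entries read)
#2 VA=0xE190A7 (w,user):
  lvl0: tbl 0x1C, slot 7 ⇒ 0x29007 (P1/RW1/US1/PS0)
  lvl1: tbl 0x29, slot 25 ⇒ 0x2B007 (P1/RW1/US1/PS0)
  → PA=0x2B0A7  (2 entries read)

Entries read for #1: 2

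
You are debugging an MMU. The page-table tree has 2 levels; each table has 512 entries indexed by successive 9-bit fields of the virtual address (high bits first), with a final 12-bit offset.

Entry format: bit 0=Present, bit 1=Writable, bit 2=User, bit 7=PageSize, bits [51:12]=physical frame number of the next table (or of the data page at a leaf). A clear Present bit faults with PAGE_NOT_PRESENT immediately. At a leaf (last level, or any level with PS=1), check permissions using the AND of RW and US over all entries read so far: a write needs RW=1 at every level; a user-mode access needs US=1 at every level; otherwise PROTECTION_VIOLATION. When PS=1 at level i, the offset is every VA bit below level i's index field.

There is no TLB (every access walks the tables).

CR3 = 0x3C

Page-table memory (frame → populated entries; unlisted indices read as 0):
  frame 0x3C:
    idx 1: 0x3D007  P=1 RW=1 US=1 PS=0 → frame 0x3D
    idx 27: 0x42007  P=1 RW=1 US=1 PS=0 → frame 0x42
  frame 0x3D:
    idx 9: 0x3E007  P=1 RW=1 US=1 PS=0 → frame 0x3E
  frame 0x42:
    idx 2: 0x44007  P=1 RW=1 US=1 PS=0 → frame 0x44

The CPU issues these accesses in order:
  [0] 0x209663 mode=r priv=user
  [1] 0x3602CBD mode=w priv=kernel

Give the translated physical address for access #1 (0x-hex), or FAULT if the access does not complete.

Walk each access:
#0 VA=0x209663 (r,user):
  [0] read 0x3C idx=1: raw=0x3D007 flags P=1 W=1 U=1 S=0
  [1] read 0x3D idx=9: raw=0x3E007 flags P=1 W=1 U=1 S=0
  → PA=0x3E663  (2 entries read)
#1 VA=0x3602CBD (w,kernel):
  [0] read 0x3C idx=27: raw=0x42007 flags P=1 W=1 U=1 S=0
  [1] read 0x42 idx=2: raw=0x44007 flags P=1 W=1 U=1 S=0
  → PA=0x44CBD  (2 entries read)

Access #1 PA: 0x44CBD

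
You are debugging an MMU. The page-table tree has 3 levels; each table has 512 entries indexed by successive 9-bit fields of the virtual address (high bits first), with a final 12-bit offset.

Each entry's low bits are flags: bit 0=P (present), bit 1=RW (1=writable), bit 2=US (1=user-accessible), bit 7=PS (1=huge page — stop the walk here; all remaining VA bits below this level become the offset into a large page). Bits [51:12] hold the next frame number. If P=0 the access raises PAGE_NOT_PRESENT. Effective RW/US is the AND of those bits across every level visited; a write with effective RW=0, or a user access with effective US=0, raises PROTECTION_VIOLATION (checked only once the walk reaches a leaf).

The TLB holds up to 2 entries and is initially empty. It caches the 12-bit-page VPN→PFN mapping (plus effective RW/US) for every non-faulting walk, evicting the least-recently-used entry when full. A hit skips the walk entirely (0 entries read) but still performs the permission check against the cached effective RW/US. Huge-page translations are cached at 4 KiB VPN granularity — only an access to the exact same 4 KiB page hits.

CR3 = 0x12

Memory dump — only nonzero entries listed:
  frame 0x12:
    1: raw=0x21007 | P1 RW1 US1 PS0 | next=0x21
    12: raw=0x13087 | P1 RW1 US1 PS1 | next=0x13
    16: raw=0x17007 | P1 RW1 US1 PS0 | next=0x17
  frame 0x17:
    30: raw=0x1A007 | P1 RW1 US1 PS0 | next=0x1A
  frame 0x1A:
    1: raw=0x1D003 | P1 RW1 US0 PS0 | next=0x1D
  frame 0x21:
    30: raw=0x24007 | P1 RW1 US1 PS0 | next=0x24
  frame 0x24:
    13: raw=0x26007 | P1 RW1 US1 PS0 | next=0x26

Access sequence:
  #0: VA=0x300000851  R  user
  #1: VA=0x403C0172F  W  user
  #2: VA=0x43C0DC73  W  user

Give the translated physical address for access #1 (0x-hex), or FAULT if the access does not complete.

Trace:
#0 VA=0x300000851 (r,user):
  L0 @0x12[12] → 0x13087  P=1,RW=1,US=1,PS=1
  ✓ 0x13851 (huge @L0)  — 1 lookups
#1 VA=0x403C0172F (w,user):
  L0 @0x12[16] → 0x17007  P=1,RW=1,US=1,PS=0
  L1 @0x17[30] → 0x1A007  P=1,RW=1,US=1,PS=0
  L2 @0x1A[1] → 0x1D003  P=1,RW=1,US=0,PS=0
  ✗ PROTECTION_VIOLATION  [3 reads]
#2 VA=0x43C0DC73 (w,user):
  L0 @0x12[1] → 0x21007  P=1,RW=1,US=1,PS=0
  L1 @0x21[30] → 0x24007  P=1,RW=1,US=1,PS=0
  L2 @0x24[13] → 0x26007  P=1,RW=1,US=1,PS=0
  ✓ 0x26C73  — 3 lookups

Access #1 PA: FAULT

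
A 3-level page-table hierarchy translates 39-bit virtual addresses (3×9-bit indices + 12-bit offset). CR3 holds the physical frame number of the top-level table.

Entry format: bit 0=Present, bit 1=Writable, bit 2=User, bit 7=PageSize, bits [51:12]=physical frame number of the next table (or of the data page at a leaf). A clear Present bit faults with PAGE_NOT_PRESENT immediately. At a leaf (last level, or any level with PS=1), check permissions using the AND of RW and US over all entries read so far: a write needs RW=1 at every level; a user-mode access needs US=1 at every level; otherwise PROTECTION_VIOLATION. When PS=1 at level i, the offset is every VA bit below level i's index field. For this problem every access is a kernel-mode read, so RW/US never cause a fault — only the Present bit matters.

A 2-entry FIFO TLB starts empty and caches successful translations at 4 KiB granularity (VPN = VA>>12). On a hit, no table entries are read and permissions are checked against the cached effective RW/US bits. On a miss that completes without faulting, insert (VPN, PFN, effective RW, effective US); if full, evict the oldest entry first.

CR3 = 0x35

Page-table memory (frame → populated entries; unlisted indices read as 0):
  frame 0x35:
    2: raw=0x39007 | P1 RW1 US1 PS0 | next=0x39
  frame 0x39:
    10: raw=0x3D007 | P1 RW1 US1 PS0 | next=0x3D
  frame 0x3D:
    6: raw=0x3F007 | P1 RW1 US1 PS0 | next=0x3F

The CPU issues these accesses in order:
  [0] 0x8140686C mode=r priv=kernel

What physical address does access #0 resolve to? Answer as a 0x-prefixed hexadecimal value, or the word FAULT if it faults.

Walk each access:
#0 VA=0x8140686C (r,kernel):
  [0] read 0x35 idx=2: raw=0x39007 flags P=1 W=1 U=1 S=0
  [1] read 0x39 idx=10: raw=0x3D007 flags P=1 W=1 U=1 S=0
  [2] read 0x3D idx=6: raw=0x3F007 flags P=1 W=1 U=1 S=0
  → PA=0x3F86C  (3 entries read)

Access #0 PA: 0x3F86C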